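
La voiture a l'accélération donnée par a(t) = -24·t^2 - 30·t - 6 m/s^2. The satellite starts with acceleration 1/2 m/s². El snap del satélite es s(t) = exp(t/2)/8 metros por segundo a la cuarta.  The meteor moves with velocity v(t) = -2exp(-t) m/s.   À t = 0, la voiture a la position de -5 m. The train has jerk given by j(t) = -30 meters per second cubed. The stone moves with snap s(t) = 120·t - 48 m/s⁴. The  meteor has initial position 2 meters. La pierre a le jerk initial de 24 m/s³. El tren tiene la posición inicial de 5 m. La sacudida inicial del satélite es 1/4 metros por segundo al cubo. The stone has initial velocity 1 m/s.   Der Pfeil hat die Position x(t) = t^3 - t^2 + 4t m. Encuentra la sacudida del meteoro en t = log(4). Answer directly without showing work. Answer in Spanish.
La sacudida en t = log(4) es j = -1/2.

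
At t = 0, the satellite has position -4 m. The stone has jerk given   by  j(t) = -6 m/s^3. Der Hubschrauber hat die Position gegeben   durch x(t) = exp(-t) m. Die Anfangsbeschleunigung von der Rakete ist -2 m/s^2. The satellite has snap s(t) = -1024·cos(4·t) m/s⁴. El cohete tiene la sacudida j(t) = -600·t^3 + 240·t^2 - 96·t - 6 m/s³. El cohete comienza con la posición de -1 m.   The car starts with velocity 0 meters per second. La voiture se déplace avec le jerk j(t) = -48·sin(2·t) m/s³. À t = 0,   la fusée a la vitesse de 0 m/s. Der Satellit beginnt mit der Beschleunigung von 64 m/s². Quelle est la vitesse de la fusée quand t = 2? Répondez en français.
Nous devons intégrer notre équation du jerk j(t) = -600·t^3 + 240·t^2 - 96·t - 6 2 fois. En prenant ∫j(t)dt et en appliquant a(0) = -2, nous trouvons a(t) = -150·t^4 + 80·t^3 - 48·t^2 - 6·t - 2. En prenant ∫a(t)dt et en appliquant v(0) = 0, nous trouvons v(t) = t·(-30·t^4 + 20·t^3 - 16·t^2 - 3·t - 2). Nous avons la vitesse v(t) = t·(-30·t^4 + 20·t^3 - 16·t^2 - 3·t - 2). En substituant t = 2: v(2) = -784.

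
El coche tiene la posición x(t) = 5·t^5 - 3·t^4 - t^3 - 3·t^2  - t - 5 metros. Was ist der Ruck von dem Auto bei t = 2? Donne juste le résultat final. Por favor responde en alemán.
Bei t = 2, j = 1050.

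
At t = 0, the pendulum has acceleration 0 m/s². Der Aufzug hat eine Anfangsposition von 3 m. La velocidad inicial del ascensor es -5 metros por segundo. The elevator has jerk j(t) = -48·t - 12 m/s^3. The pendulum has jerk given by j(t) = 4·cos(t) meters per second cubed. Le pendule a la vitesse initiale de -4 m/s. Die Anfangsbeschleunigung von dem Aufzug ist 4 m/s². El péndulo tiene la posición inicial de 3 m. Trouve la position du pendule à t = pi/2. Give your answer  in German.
Wir müssen unsere Gleichung für den Ruck j(t) = 4·cos(t) 3-mal integrieren. Durch Integration von dem Ruck und Verwendung der Anfangsbedingung a(0) = 0, erhalten wir a(t) = 4·sin(t). Die Stammfunktion von der Beschleunigung, mit v(0) = -4, ergibt die Geschwindigkeit: v(t) = -4·cos(t). Mit ∫v(t)dt und Anwendung von x(0) = 3, finden wir x(t) = 3 - 4·sin(t). Wir haben die Position x(t) = 3 - 4·sin(t). Durch Einsetzen von t = pi/2: x(pi/2) = -1.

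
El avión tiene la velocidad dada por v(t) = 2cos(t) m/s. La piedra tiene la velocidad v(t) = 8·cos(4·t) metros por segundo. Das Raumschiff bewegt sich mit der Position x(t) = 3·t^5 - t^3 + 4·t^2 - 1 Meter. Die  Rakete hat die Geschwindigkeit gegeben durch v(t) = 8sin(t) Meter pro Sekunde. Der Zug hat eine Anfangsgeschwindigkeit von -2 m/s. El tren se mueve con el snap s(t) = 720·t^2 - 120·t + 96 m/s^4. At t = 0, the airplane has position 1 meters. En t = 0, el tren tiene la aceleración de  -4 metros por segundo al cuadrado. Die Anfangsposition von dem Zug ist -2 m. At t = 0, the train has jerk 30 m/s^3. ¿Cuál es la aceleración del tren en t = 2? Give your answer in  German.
Ausgehend von dem Snap s(t) = 720·t^2 - 120·t + 96, nehmen wir 2 Stammfunktionen. Mit ∫s(t)dt und Anwendung von j(0) = 30, finden wir j(t) = 240·t^3 - 60·t^2 + 96·t + 30. Die Stammfunktion von dem Ruck, mit a(0) = -4, ergibt die Beschleunigung: a(t) = 60·t^4 - 20·t^3 + 48·t^2 + 30·t - 4. Wir haben die Beschleunigung a(t) = 60·t^4 - 20·t^3 + 48·t^2 + 30·t - 4. Durch Einsetzen von t = 2: a(2) = 1048.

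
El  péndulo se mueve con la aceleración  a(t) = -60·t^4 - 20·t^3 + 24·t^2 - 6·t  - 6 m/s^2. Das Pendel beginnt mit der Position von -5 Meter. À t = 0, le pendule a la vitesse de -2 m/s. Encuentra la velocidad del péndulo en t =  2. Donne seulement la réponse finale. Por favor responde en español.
v(2) = -426.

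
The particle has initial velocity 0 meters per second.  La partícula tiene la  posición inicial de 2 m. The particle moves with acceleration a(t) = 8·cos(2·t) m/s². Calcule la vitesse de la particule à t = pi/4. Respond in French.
Nous devons intégrer notre équation de l'accélération a(t) = 8·cos(2·t) 1 fois. En intégrant l'accélération et en utilisant la condition initiale v(0) = 0, nous obtenons v(t) = 4·sin(2·t). Nous avons la vitesse v(t) = 4·sin(2·t). En substituant t = pi/4: v(pi/4) = 4.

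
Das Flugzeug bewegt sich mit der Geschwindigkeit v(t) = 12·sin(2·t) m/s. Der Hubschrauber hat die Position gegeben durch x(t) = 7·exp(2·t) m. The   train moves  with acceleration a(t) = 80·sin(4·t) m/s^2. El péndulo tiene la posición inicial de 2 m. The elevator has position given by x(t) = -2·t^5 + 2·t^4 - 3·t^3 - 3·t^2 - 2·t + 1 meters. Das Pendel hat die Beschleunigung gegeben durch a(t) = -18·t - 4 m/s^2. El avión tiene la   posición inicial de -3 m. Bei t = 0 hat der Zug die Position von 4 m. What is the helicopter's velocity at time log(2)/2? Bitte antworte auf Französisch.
Pour résoudre ceci, nous devons prendre 1 dérivée de notre équation de la position x(t) = 7·exp(2·t). En prenant d/dt de x(t), nous trouvons v(t) = 14·exp(2·t). Nous avons la vitesse v(t) = 14·exp(2·t). En substituant t = log(2)/2: v(log(2)/2) = 28.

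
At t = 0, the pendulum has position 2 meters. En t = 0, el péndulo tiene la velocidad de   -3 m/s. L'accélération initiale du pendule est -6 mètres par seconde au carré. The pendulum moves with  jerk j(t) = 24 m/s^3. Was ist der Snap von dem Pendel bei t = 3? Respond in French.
En partant du jerk j(t) = 24, nous prenons 1 dérivée. En prenant d/dt de j(t), nous trouvons s(t) = 0. Nous avons le snap s(t) = 0. En substituant t = 3: s(3) = 0.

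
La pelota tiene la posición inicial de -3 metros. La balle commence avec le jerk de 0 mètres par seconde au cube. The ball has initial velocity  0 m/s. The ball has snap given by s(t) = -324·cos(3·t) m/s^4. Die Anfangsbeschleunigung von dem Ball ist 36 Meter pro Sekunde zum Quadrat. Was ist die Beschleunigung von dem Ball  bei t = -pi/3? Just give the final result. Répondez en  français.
L'accélération à t = -pi/3 est a = -36.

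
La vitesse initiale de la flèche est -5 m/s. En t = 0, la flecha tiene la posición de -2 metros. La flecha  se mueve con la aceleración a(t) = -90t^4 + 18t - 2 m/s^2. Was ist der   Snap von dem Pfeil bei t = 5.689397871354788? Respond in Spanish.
Para resolver esto, necesitamos tomar 2 derivadas de nuestra ecuación de la aceleración a(t) = -90·t^4 + 18·t - 2. La derivada de la aceleración da la sacudida: j(t) = 18 - 360·t^3. Derivando la sacudida, obtenemos el snap: s(t) = -1080·t^2. De la ecuación del snap s(t) = -1080·t^2, sustituimos t = 5.689397871354788 para obtener s = -34958.7879896625.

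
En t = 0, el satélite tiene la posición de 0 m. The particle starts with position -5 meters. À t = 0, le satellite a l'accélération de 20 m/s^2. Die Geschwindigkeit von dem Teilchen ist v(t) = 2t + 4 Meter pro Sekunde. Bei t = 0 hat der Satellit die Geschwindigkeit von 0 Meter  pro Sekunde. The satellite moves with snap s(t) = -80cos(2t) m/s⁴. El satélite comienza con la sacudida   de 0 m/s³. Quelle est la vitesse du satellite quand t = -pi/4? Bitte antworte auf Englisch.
We must find the antiderivative of our snap equation s(t) = -80·cos(2·t) 3 times. The integral of snap is jerk. Using j(0) = 0, we get j(t) = -40·sin(2·t). The integral of jerk, with a(0) = 20, gives acceleration: a(t) = 20·cos(2·t). The antiderivative of acceleration, with v(0) = 0, gives velocity: v(t) = 10·sin(2·t). We have velocity v(t) = 10·sin(2·t). Substituting t = -pi/4: v(-pi/4) = -10.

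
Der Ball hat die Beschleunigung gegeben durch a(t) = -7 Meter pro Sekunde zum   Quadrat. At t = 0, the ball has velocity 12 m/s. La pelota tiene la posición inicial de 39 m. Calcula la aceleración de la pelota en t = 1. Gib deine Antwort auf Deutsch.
Aus der Gleichung für die Beschleunigung a(t) = -7, setzen wir t = 1 ein und erhalten a = -7.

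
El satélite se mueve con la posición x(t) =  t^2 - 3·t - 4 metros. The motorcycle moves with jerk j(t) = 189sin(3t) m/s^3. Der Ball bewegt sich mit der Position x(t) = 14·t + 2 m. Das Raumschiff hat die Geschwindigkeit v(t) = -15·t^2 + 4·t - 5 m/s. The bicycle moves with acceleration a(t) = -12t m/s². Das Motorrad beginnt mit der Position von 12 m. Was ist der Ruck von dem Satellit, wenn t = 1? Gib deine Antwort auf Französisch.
En partant de la position x(t) = t^2 - 3·t - 4, nous prenons 3 dérivées. En dérivant la position, nous obtenons la vitesse: v(t) = 2·t - 3. La dérivée de la vitesse donne l'accélération: a(t) = 2. La dérivée de l'accélération donne le jerk: j(t) = 0. En utilisant j(t) = 0 et en substituant t = 1, nous trouvons j = 0.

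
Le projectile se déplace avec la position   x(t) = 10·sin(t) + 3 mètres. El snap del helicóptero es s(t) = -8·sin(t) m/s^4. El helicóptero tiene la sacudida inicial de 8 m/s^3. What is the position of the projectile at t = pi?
From the given position equation x(t) = 10·sin(t) + 3, we substitute t = pi to get x = 3.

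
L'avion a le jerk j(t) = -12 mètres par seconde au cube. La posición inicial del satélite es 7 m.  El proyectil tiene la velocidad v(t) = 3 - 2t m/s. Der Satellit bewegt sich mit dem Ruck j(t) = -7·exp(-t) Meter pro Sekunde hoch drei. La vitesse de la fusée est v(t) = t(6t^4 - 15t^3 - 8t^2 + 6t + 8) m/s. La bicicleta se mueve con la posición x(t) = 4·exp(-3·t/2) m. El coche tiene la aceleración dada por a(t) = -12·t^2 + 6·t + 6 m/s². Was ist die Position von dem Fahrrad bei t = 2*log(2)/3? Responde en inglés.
From the given position equation x(t) = 4·exp(-3·t/2), we substitute t = 2*log(2)/3 to get x = 2.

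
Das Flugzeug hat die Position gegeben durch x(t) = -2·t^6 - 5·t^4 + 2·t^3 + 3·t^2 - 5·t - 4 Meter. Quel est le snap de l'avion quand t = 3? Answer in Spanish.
Para resolver esto, necesitamos tomar 4 derivadas de nuestra ecuación de la posición x(t) = -2·t^6 - 5·t^4 + 2·t^3 + 3·t^2 - 5·t - 4. Tomando d/dt de x(t), encontramos v(t) = -12·t^5 - 20·t^3 + 6·t^2 + 6·t - 5. Derivando la velocidad, obtenemos la aceleración: a(t) = -60·t^4 - 60·t^2 + 12·t + 6. La derivada de la aceleración da la sacudida: j(t) = -240·t^3 - 120·t + 12. La derivada de la sacudida da el snap: s(t) = -720·t^2 - 120. Usando s(t) = -720·t^2 - 120 y sustituyendo t = 3, encontramos s = -6600.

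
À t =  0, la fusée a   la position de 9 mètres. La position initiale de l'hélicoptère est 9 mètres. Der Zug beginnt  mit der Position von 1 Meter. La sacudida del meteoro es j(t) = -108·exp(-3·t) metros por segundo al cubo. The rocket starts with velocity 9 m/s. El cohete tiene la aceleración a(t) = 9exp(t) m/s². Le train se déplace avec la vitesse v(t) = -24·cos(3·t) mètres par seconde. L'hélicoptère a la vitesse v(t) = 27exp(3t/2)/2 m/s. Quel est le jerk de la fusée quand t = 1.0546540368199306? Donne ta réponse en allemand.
Ausgehend von der Beschleunigung a(t) = 9·exp(t), nehmen wir 1 Ableitung. Mit d/dt von a(t) finden wir j(t) = 9·exp(t). Aus der Gleichung für den Ruck j(t) = 9·exp(t), setzen wir t = 1.0546540368199306 ein und erhalten j = 25.8388355528848.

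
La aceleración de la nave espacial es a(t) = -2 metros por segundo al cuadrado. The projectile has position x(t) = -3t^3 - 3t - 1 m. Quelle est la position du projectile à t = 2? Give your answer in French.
Nous avons la position x(t) = -3·t^3 - 3·t - 1. En substituant t = 2: x(2) = -31.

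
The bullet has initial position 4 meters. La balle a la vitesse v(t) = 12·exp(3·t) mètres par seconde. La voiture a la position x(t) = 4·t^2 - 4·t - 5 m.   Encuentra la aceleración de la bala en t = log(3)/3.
Para resolver esto, necesitamos tomar 1 derivada de nuestra ecuación de la velocidad v(t) = 12·exp(3·t). La derivada de la velocidad da la aceleración: a(t) = 36·exp(3·t). Usando a(t) = 36·exp(3·t) y sustituyendo t = log(3)/3, encontramos a = 108.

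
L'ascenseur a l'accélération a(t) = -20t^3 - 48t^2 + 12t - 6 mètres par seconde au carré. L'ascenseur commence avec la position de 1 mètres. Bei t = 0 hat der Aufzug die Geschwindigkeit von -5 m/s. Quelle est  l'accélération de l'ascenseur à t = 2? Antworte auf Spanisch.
Tenemos la aceleración a(t) = -20·t^3 - 48·t^2 + 12·t - 6. Sustituyendo t = 2: a(2) = -334.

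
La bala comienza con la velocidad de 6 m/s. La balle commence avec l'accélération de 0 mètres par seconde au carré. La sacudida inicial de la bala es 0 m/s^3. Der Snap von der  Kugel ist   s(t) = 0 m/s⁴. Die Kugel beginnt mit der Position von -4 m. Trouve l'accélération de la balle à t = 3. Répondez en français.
En partant du snap s(t) = 0, nous prenons 2 primitives. L'intégrale du snap, avec j(0) = 0, donne le jerk: j(t) = 0. La primitive du jerk est l'accélération. En utilisant a(0) = 0, nous obtenons a(t) = 0. Nous avons l'accélération a(t) = 0. En substituant t = 3: a(3) = 0.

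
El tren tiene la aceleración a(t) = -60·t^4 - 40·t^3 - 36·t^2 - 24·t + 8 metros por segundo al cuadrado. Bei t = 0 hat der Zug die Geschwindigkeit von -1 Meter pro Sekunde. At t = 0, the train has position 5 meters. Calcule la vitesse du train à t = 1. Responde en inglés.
To find the answer, we compute 1 integral of a(t) = -60·t^4 - 40·t^3 - 36·t^2 - 24·t + 8. Taking ∫a(t)dt and applying v(0) = -1, we find v(t) = -12·t^5 - 10·t^4 - 12·t^3 - 12·t^2 + 8·t - 1. Using v(t) = -12·t^5 - 10·t^4 - 12·t^3 - 12·t^2 + 8·t - 1 and substituting t = 1, we find v = -39.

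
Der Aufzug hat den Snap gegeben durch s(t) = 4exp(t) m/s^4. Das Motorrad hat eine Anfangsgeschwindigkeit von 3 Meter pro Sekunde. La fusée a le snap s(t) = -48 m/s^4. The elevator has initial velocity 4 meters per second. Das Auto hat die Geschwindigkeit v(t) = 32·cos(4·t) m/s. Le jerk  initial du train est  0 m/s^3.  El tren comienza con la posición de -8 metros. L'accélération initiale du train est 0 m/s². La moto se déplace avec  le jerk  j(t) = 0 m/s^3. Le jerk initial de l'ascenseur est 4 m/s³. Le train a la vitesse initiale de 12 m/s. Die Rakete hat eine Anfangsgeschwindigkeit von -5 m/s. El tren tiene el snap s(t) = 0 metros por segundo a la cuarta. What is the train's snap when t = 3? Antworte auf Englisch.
We have snap s(t) = 0. Substituting t = 3: s(3) = 0.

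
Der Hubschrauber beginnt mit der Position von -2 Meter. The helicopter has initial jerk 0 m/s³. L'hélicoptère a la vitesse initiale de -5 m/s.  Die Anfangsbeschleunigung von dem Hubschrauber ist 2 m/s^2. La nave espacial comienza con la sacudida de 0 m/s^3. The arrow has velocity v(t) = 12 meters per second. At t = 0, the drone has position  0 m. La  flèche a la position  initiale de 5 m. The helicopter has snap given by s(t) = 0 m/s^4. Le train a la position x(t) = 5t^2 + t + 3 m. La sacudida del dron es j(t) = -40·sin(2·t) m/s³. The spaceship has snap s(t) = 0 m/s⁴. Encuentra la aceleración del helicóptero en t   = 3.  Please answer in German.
Um dies zu lösen, müssen wir 2 Integrale unserer Gleichung für den Snap s(t) = 0 finden. Mit ∫s(t)dt und Anwendung von j(0) = 0, finden wir j(t) = 0. Mit ∫j(t)dt und Anwendung von a(0) = 2, finden wir a(t) = 2. Wir haben die Beschleunigung a(t) = 2. Durch Einsetzen von t = 3: a(3) = 2.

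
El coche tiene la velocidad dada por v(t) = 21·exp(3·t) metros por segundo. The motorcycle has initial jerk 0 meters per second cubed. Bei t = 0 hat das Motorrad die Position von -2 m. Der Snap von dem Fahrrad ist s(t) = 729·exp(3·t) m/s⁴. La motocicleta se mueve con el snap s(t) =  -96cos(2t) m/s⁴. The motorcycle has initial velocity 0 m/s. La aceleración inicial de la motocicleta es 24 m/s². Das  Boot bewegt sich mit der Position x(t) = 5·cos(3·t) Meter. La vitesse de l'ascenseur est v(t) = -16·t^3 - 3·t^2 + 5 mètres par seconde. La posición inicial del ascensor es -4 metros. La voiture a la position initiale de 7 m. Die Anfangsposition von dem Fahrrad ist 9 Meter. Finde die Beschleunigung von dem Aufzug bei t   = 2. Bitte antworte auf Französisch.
Pour résoudre ceci, nous devons prendre 1 dérivée de notre équation de la vitesse v(t) = -16·t^3 - 3·t^2 + 5. En dérivant la vitesse, nous obtenons l'accélération: a(t) = -48·t^2 - 6·t. En utilisant a(t) = -48·t^2 - 6·t et en substituant t = 2, nous trouvons a = -204.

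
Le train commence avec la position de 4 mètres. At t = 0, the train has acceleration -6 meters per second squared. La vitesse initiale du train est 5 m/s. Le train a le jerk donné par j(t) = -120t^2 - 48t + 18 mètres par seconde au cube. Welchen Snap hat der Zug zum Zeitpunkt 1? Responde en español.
Debemos derivar nuestra ecuación de la sacudida j(t) = -120·t^2 - 48·t + 18 1 vez. Tomando d/dt de j(t), encontramos s(t) = -240·t - 48. Usando s(t) = -240·t - 48 y sustituyendo t = 1, encontramos s = -288.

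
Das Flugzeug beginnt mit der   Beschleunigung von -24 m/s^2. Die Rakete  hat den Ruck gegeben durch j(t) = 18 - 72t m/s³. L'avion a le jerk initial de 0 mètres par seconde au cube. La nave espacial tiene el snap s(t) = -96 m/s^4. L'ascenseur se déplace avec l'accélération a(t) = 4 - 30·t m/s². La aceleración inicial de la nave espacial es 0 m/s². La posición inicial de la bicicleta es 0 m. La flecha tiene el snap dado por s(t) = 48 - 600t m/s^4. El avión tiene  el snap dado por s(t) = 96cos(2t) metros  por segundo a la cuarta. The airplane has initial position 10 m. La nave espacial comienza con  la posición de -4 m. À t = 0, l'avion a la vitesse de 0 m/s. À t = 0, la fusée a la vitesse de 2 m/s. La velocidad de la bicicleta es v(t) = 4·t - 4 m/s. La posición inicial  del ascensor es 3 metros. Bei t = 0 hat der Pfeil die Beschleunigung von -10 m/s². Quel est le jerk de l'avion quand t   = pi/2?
En partant du snap s(t) = 96·cos(2·t), nous prenons 1 primitive. La primitive du snap est le jerk. En utilisant j(0) = 0, nous obtenons j(t) = 48·sin(2·t). En utilisant j(t) = 48·sin(2·t) et en substituant t = pi/2, nous trouvons j = 0.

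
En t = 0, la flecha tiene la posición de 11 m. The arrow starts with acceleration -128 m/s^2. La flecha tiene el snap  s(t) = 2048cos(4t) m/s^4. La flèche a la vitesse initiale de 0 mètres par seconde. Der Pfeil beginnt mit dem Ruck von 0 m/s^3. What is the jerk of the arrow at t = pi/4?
We need to integrate our snap equation s(t) = 2048·cos(4·t) 1 time. Finding the antiderivative of s(t) and using j(0) = 0: j(t) = 512·sin(4·t). We have jerk j(t) = 512·sin(4·t). Substituting t = pi/4: j(pi/4) = 0.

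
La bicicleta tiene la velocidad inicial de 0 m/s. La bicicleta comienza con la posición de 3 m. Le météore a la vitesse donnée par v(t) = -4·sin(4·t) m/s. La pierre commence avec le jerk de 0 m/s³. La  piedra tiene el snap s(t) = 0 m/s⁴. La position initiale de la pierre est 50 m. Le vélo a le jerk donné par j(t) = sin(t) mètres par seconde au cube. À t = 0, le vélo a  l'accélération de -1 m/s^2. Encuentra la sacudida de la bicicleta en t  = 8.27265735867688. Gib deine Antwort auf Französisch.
Nous avons le jerk j(t) = sin(t). En substituant t = 8.27265735867688: j(8.27265735867688) = 0.913628126605572.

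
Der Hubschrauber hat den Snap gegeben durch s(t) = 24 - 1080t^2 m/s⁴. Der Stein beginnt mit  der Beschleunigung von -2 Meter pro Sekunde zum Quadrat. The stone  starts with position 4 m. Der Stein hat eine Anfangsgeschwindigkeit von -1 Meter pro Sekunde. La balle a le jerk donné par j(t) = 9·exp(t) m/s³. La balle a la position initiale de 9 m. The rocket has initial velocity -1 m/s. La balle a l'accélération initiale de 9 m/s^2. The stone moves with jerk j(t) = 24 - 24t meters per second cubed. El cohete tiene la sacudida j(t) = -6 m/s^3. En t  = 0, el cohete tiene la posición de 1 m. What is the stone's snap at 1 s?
We must differentiate our jerk equation j(t) = 24 - 24·t 1 time. The derivative of jerk gives snap: s(t) = -24. Using s(t) = -24 and substituting t = 1, we find s = -24.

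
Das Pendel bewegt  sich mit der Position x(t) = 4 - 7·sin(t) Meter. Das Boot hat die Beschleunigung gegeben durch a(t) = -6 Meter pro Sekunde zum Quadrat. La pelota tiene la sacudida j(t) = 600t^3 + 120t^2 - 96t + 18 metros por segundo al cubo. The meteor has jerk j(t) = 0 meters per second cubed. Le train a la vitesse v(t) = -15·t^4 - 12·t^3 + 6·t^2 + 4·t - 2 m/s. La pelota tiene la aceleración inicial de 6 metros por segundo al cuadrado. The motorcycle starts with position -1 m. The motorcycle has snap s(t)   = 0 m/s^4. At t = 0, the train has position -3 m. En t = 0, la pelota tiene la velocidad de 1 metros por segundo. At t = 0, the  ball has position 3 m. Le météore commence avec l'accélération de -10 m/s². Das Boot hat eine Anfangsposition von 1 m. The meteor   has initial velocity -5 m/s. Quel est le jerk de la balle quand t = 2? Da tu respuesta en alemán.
Aus der Gleichung für den Ruck j(t) = 600·t^3 + 120·t^2 - 96·t + 18, setzen wir t = 2 ein und erhalten j = 5106.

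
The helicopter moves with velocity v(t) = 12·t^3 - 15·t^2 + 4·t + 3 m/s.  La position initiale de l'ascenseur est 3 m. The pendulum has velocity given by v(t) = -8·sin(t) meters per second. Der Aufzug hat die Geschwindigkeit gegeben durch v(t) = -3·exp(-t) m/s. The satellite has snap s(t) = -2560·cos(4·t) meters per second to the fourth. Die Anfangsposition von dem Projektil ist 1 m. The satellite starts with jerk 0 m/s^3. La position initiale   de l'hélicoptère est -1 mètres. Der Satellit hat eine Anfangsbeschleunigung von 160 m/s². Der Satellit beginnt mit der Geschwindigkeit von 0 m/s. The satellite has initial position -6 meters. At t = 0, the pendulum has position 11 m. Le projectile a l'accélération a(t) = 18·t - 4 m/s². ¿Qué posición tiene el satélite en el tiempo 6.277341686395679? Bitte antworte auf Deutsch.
Wir müssen unsere Gleichung für den Snap s(t) = -2560·cos(4·t) 4-mal integrieren. Das Integral von dem Snap, mit j(0) = 0, ergibt den Ruck: j(t) = -640·sin(4·t). Mit ∫j(t)dt und Anwendung von a(0) = 160, finden wir a(t) = 160·cos(4·t). Mit ∫a(t)dt und Anwendung von v(0) = 0, finden wir v(t) = 40·sin(4·t). Durch Integration von der Geschwindigkeit und Verwendung der Anfangsbedingung x(0) = -6, erhalten wir x(t) = 4 - 10·cos(4·t). Mit x(t) = 4 - 10·cos(4·t) und Einsetzen von t = 6.277341686395679, finden wir x = -5.99726829207024.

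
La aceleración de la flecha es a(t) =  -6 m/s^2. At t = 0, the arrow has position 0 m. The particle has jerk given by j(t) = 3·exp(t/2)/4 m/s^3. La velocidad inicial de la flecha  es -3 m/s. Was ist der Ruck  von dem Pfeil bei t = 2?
Ausgehend von der Beschleunigung a(t) = -6, nehmen wir 1 Ableitung. Mit d/dt von a(t) finden wir j(t) = 0. Wir haben den Ruck j(t) = 0. Durch Einsetzen von t = 2: j(2) = 0.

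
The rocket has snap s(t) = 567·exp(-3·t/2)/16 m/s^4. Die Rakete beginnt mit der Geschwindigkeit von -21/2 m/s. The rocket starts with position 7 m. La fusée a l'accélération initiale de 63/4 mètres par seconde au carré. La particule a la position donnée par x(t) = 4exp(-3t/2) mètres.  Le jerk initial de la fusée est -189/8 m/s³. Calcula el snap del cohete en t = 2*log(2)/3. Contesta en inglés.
From the given snap equation s(t) = 567·exp(-3·t/2)/16, we substitute t = 2*log(2)/3 to get s = 567/32.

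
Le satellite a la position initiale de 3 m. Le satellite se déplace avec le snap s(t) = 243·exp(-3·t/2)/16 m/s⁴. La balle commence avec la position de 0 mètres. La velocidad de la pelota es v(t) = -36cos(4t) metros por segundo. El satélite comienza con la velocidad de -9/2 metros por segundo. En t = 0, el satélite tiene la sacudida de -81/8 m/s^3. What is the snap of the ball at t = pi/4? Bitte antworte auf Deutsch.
Ausgehend von der Geschwindigkeit v(t) = -36·cos(4·t), nehmen wir 3 Ableitungen. Mit d/dt von v(t) finden wir a(t) = 144·sin(4·t). Durch Ableiten von der Beschleunigung erhalten wir den Ruck: j(t) = 576·cos(4·t). Mit d/dt von j(t) finden wir s(t) = -2304·sin(4·t). Mit s(t) = -2304·sin(4·t) und Einsetzen von t = pi/4, finden wir s = 0.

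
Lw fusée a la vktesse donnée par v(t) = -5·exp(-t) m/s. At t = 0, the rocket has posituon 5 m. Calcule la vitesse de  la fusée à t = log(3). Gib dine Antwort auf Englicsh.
Using v(t) = -5·exp(-t) and substituting t = log(3), we find v = -5/3.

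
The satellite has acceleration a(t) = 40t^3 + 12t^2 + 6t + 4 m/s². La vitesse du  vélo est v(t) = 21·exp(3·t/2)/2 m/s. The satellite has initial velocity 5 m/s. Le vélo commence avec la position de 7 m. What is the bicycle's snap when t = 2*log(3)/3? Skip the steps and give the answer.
s(2*log(3)/3) = 1701/16.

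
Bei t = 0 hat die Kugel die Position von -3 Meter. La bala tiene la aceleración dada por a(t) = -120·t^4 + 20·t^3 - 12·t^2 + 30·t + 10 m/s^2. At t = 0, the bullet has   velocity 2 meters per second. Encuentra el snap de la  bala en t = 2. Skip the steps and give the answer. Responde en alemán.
Der Snap bei t = 2 ist s = -5544.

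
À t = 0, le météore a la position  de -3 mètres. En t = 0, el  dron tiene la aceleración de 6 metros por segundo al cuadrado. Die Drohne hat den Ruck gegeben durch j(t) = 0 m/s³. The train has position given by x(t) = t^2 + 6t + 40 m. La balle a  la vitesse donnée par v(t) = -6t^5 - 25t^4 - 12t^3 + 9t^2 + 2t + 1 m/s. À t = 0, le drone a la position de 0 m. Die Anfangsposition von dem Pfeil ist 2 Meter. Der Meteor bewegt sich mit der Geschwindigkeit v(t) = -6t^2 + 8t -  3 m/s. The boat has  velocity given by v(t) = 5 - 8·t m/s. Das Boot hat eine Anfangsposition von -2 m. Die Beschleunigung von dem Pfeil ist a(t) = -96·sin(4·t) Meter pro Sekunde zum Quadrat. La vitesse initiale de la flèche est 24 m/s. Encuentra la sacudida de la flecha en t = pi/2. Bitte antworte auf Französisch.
Pour résoudre ceci, nous devons prendre 1 dérivée de notre équation de l'accélération a(t) = -96·sin(4·t). En prenant d/dt de a(t), nous trouvons j(t) = -384·cos(4·t). En utilisant j(t) = -384·cos(4·t) et en substituant t = pi/2, nous trouvons j = -384.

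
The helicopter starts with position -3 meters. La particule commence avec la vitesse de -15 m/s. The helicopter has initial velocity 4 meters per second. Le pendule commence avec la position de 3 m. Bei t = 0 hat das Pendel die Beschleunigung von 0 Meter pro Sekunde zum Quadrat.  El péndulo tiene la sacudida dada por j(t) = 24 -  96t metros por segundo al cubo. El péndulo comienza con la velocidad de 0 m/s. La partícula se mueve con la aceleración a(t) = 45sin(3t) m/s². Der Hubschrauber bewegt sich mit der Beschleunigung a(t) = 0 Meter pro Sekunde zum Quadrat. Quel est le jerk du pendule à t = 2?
De l'équation du jerk j(t) = 24 - 96·t, nous substituons t = 2 pour obtenir j = -168.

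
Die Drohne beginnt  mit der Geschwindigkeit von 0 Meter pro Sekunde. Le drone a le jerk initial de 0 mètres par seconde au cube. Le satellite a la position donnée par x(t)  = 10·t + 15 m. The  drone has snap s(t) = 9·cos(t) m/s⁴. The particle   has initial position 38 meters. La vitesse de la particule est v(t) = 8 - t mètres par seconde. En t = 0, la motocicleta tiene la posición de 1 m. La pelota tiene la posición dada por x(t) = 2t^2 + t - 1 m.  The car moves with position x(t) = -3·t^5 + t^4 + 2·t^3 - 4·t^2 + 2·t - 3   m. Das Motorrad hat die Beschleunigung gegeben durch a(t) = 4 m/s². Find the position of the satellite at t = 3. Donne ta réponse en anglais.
Using x(t) = 10·t + 15 and substituting t = 3, we find x = 45.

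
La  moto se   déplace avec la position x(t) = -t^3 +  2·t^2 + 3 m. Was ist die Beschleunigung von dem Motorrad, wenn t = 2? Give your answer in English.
Starting from position x(t) = -t^3 + 2·t^2 + 3, we take 2 derivatives. Differentiating position, we get velocity: v(t) = -3·t^2 + 4·t. Differentiating velocity, we get acceleration: a(t) = 4 - 6·t. We have acceleration a(t) = 4 - 6·t. Substituting t = 2: a(2) = -8.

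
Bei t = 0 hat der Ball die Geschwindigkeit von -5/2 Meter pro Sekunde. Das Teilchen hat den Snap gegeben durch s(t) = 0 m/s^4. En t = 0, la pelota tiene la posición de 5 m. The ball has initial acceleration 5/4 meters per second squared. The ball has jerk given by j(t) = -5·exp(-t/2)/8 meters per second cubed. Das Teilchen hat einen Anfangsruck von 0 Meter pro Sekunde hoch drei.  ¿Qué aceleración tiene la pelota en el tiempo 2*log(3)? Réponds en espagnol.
Para resolver esto, necesitamos tomar 1 antiderivada de nuestra ecuación de la sacudida j(t) = -5·exp(-t/2)/8. Integrando la sacudida y usando la condición inicial a(0) = 5/4, obtenemos a(t) = 5·exp(-t/2)/4. De la ecuación de la aceleración a(t) = 5·exp(-t/2)/4, sustituimos t = 2*log(3) para obtener a = 5/12.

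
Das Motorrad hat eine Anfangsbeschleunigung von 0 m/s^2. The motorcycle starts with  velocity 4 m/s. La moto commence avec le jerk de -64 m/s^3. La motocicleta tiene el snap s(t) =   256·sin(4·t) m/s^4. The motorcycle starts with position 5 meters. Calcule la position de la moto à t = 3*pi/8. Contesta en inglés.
We need to integrate our snap equation s(t) = 256·sin(4·t) 4 times. Finding the integral of s(t) and using j(0) = -64: j(t) = -64·cos(4·t). The integral of jerk, with a(0) = 0, gives acceleration: a(t) = -16·sin(4·t). Finding the integral of a(t) and using v(0) = 4: v(t) = 4·cos(4·t). Integrating velocity and using the initial condition x(0) = 5, we get x(t) = sin(4·t) + 5. From the given position equation x(t) = sin(4·t) + 5, we substitute t = 3*pi/8 to get x = 4.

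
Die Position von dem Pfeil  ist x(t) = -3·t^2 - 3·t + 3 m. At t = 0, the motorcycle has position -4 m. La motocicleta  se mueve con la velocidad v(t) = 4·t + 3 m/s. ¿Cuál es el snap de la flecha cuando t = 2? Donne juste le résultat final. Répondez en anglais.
At t = 2, s = 0.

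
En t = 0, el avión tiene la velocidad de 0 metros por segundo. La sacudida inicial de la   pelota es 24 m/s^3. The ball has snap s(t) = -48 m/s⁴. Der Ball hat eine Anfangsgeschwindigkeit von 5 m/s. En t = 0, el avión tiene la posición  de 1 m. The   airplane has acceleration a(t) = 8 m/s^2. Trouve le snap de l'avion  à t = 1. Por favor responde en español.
Partiendo de la aceleración a(t) = 8, tomamos 2 derivadas. Tomando d/dt de a(t), encontramos j(t) = 0. Derivando la sacudida, obtenemos el snap: s(t) = 0. De la ecuación del snap s(t) = 0, sustituimos t = 1 para obtener s = 0.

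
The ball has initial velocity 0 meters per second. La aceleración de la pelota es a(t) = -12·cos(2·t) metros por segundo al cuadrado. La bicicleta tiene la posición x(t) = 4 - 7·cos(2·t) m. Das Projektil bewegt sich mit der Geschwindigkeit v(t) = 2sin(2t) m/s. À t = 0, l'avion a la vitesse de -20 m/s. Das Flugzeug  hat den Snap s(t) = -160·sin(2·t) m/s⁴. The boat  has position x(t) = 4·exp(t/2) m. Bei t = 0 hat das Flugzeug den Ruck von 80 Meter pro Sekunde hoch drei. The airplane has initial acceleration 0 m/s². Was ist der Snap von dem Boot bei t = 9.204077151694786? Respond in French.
Nous devons dériver notre équation de la position x(t) = 4·exp(t/2) 4 fois. En dérivant la position, nous obtenons la vitesse: v(t) = 2·exp(t/2). En dérivant la vitesse, nous obtenons l'accélération: a(t) = exp(t/2). En dérivant l'accélération, nous obtenons le jerk: j(t) = exp(t/2)/2. La dérivée du jerk donne le snap: s(t) = exp(t/2)/4. Nous avons le snap s(t) = exp(t/2)/4. En substituant t = 9.204077151694786: s(9.204077151694786) = 24.9218322058934.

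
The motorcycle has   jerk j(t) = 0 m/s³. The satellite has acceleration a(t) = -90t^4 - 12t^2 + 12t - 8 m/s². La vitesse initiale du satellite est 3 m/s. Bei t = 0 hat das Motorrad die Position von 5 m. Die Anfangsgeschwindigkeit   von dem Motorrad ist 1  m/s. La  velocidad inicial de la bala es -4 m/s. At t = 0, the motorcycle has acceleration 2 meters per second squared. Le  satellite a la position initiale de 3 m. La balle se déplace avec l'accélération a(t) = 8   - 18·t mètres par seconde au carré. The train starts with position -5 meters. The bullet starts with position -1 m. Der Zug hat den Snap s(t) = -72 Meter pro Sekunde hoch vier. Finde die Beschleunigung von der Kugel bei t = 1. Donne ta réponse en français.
En utilisant a(t) = 8 - 18·t et en substituant t = 1, nous trouvons a = -10.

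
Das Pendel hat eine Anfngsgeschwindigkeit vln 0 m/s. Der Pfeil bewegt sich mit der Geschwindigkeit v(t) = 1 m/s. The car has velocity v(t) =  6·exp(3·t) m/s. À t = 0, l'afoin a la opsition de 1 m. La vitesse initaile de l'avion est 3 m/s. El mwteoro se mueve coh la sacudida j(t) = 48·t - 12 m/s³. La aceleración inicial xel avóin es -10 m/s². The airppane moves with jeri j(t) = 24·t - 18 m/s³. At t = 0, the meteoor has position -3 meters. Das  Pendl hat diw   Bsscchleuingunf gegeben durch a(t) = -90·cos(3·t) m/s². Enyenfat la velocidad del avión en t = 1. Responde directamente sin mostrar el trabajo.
En t = 1, v = -12.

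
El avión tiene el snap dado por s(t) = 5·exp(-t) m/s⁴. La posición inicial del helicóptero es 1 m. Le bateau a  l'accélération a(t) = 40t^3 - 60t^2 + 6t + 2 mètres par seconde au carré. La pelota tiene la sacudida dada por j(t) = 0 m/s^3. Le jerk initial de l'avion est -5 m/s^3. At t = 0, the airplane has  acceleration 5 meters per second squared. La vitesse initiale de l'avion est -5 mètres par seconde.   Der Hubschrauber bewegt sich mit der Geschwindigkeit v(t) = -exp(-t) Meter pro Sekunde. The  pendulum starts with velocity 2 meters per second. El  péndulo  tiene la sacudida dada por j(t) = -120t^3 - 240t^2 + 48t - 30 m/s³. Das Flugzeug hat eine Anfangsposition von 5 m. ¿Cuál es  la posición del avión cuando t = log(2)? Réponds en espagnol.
Necesitamos integrar nuestra ecuación del snap s(t) = 5·exp(-t) 4 veces. Integrando el snap y usando la condición inicial j(0) = -5, obtenemos j(t) = -5·exp(-t). Tomando ∫j(t)dt y aplicando a(0) = 5, encontramos a(t) = 5·exp(-t). Integrando la aceleración y usando la condición inicial v(0) = -5, obtenemos v(t) = -5·exp(-t). La integral de la velocidad es la posición. Usando x(0) = 5, obtenemos x(t) = 5·exp(-t). Usando x(t) = 5·exp(-t) y sustituyendo t = log(2), encontramos x = 5/2.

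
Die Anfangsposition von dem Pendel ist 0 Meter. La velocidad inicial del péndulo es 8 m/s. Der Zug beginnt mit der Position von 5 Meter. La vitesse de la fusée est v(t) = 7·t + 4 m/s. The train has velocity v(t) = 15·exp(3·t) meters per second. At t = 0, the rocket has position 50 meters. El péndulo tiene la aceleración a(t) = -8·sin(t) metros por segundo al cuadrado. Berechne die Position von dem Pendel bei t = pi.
Wir müssen die Stammfunktion unserer Gleichung für die Beschleunigung a(t) = -8·sin(t) 2-mal finden. Durch Integration von der Beschleunigung und Verwendung der Anfangsbedingung v(0) = 8, erhalten wir v(t) = 8·cos(t). Die Stammfunktion von der Geschwindigkeit ist die Position. Mit x(0) = 0 erhalten wir x(t) = 8·sin(t). Wir haben die Position x(t) = 8·sin(t). Durch Einsetzen von t = pi: x(pi) = 0.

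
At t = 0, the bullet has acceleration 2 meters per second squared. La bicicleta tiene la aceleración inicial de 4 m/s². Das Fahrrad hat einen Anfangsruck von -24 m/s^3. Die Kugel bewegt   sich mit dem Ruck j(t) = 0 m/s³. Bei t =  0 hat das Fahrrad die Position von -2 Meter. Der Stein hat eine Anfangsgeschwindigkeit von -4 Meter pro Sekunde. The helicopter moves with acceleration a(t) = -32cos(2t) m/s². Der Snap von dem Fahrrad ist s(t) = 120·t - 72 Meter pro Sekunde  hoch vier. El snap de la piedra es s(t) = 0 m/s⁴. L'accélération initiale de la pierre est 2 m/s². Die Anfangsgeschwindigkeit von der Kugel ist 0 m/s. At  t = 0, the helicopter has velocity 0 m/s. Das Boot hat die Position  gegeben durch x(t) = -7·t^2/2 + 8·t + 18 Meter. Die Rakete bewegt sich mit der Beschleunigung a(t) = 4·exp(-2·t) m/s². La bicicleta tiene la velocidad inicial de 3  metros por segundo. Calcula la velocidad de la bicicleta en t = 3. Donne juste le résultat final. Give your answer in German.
v(3) = -12.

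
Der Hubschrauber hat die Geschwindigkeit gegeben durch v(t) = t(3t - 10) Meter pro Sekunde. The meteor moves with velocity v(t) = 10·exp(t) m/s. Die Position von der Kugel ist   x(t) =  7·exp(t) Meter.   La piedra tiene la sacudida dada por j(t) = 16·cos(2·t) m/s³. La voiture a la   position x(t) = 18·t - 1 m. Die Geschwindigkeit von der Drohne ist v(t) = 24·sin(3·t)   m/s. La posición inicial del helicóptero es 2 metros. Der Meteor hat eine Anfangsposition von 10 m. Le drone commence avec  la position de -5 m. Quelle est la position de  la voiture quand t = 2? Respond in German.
Wir haben die Position x(t) = 18·t - 1. Durch Einsetzen von t = 2: x(2) = 35.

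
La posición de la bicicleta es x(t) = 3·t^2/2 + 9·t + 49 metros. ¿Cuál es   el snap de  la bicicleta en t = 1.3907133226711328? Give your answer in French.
Nous devons dériver notre équation de la position x(t) = 3·t^2/2 + 9·t + 49 4 fois. La dérivée de la position donne la vitesse: v(t) = 3·t + 9. La dérivée de la vitesse donne l'accélération: a(t) = 3. En prenant d/dt de a(t), nous trouvons j(t) = 0. En dérivant le jerk, nous obtenons le snap: s(t) = 0. De l'équation du snap s(t) = 0, nous substituons t = 1.3907133226711328 pour obtenir s = 0.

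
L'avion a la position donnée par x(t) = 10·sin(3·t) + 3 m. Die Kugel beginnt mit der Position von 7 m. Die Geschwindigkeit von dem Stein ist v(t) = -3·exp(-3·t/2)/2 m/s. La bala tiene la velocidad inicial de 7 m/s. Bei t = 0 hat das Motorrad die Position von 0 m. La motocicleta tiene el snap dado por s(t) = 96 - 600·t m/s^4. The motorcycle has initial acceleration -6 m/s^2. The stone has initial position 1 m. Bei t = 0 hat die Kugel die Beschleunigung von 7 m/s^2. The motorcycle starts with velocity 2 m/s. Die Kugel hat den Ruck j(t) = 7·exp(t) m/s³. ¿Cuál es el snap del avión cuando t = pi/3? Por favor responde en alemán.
Um dies zu lösen, müssen wir 4 Ableitungen unserer Gleichung für die Position x(t) = 10·sin(3·t) + 3 nehmen. Die Ableitung von der Position ergibt die Geschwindigkeit: v(t) = 30·cos(3·t). Durch Ableiten von der Geschwindigkeit erhalten wir die Beschleunigung: a(t) = -90·sin(3·t). Durch Ableiten von der Beschleunigung erhalten wir den Ruck: j(t) = -270·cos(3·t). Durch Ableiten von dem Ruck erhalten wir den Snap: s(t) = 810·sin(3·t). Aus der Gleichung für den Snap s(t) = 810·sin(3·t), setzen wir t = pi/3 ein und erhalten s = 0.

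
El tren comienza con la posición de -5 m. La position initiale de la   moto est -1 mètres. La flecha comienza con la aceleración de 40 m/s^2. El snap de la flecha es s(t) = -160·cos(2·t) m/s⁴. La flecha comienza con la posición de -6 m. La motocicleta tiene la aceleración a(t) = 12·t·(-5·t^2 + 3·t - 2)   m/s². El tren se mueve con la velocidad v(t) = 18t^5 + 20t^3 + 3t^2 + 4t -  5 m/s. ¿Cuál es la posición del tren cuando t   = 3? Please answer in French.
En partant de la vitesse v(t) = 18·t^5 + 20·t^3 + 3·t^2 + 4·t - 5, nous prenons 1 primitive. L'intégrale de la vitesse est la position. En utilisant x(0) = -5, nous obtenons x(t) = 3·t^6 + 5·t^4 + t^3 + 2·t^2 - 5·t - 5. Nous avons la position x(t) = 3·t^6 + 5·t^4 + t^3 + 2·t^2 - 5·t - 5. En substituant t = 3: x(3) = 2617.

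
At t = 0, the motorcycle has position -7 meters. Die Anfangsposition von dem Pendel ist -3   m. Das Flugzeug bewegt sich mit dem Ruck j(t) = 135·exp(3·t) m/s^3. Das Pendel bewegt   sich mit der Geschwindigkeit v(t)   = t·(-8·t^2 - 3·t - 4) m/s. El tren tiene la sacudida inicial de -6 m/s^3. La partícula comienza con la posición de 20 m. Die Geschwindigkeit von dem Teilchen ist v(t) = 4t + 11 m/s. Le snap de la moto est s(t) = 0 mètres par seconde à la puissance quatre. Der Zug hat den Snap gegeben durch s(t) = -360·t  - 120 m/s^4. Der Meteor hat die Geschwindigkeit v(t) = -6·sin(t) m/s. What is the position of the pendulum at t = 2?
To solve this, we need to take 1 integral of our velocity equation v(t) = t·(-8·t^2 - 3·t - 4). Integrating velocity and using the initial condition x(0) = -3, we get x(t) = -2·t^4 - t^3 - 2·t^2 - 3. We have position x(t) = -2·t^4 - t^3 - 2·t^2 - 3. Substituting t = 2: x(2) = -51.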